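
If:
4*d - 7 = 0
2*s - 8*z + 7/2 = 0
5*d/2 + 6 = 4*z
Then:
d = 7/4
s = 69/8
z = 83/32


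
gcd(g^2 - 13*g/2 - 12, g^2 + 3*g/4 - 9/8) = g + 3/2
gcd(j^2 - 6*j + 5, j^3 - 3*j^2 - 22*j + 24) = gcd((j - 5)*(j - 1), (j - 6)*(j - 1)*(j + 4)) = j - 1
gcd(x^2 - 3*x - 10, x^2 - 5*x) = x - 5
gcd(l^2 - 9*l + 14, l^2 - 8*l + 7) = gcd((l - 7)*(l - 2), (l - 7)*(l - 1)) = l - 7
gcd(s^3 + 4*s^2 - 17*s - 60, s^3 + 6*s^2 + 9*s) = s + 3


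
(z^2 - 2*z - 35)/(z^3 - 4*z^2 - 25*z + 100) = (z - 7)/(z^2 - 9*z + 20)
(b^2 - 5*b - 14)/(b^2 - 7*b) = (b + 2)/b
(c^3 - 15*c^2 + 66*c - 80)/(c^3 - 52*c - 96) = (c^2 - 7*c + 10)/(c^2 + 8*c + 12)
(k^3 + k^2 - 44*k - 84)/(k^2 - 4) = (k^2 - k - 42)/(k - 2)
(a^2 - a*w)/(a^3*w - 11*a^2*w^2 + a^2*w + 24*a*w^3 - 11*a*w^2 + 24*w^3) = a*(a - w)/(w*(a^3 - 11*a^2*w + a^2 + 24*a*w^2 - 11*a*w + 24*w^2))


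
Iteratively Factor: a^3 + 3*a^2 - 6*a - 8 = (a + 4)*(a^2 - a - 2) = (a - 2)*(a + 4)*(a + 1)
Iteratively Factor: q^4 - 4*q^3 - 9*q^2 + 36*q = (q)*(q^3 - 4*q^2 - 9*q + 36) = q*(q - 3)*(q^2 - q - 12) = q*(q - 4)*(q - 3)*(q + 3)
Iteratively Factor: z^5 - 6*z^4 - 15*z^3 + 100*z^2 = (z - 5)*(z^4 - z^3 - 20*z^2) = (z - 5)*(z + 4)*(z^3 - 5*z^2) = (z - 5)^2*(z + 4)*(z^2) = z*(z - 5)^2*(z + 4)*(z)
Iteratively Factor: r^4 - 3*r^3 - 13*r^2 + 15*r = (r + 3)*(r^3 - 6*r^2 + 5*r) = (r - 1)*(r + 3)*(r^2 - 5*r) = r*(r - 1)*(r + 3)*(r - 5)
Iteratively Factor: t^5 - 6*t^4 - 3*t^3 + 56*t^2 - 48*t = (t + 3)*(t^4 - 9*t^3 + 24*t^2 - 16*t) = (t - 1)*(t + 3)*(t^3 - 8*t^2 + 16*t) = (t - 4)*(t - 1)*(t + 3)*(t^2 - 4*t) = (t - 4)^2*(t - 1)*(t + 3)*(t)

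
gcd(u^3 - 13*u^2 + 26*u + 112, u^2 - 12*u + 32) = u - 8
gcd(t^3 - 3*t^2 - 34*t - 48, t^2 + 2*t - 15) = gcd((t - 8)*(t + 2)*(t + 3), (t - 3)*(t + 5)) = 1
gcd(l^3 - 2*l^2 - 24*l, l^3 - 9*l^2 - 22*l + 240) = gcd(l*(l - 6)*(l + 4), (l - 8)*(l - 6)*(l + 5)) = l - 6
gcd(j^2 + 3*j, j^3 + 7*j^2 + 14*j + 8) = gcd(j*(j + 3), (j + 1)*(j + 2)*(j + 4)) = 1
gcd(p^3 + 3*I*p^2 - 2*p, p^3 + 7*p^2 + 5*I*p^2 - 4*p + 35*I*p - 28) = p + I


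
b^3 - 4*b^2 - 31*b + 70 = (b - 7)*(b - 2)*(b + 5)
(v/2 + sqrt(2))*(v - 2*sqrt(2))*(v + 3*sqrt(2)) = v^3/2 + 3*sqrt(2)*v^2/2 - 4*v - 12*sqrt(2)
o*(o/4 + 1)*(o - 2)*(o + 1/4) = o^4/4 + 9*o^3/16 - 15*o^2/8 - o/2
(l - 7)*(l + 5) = l^2 - 2*l - 35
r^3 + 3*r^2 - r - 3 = (r - 1)*(r + 1)*(r + 3)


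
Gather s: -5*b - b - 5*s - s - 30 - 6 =-6*b - 6*s - 36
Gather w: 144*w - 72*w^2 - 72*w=-72*w^2 + 72*w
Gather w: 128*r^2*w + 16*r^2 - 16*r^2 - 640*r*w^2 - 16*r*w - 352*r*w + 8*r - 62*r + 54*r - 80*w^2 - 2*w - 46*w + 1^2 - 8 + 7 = w^2*(-640*r - 80) + w*(128*r^2 - 368*r - 48)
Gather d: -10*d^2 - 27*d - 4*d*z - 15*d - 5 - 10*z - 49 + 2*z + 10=-10*d^2 + d*(-4*z - 42) - 8*z - 44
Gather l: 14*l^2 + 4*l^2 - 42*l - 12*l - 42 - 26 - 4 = 18*l^2 - 54*l - 72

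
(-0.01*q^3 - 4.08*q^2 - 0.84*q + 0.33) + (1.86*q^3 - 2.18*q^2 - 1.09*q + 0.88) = 1.85*q^3 - 6.26*q^2 - 1.93*q + 1.21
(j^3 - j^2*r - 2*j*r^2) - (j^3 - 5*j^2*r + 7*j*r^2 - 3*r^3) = 4*j^2*r - 9*j*r^2 + 3*r^3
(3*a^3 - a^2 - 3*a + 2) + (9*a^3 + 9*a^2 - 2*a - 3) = 12*a^3 + 8*a^2 - 5*a - 1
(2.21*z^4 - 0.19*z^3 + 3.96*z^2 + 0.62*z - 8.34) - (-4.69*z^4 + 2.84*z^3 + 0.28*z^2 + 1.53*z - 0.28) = 6.9*z^4 - 3.03*z^3 + 3.68*z^2 - 0.91*z - 8.06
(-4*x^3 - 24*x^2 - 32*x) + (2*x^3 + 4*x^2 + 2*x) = -2*x^3 - 20*x^2 - 30*x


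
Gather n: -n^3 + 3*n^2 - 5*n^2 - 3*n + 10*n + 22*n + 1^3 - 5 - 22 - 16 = -n^3 - 2*n^2 + 29*n - 42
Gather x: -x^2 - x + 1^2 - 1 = -x^2 - x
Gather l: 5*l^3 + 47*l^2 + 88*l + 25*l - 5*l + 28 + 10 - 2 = 5*l^3 + 47*l^2 + 108*l + 36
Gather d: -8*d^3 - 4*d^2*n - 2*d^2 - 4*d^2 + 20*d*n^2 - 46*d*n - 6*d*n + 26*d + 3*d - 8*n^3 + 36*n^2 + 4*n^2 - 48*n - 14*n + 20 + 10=-8*d^3 + d^2*(-4*n - 6) + d*(20*n^2 - 52*n + 29) - 8*n^3 + 40*n^2 - 62*n + 30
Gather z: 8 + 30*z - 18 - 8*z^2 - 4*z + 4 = -8*z^2 + 26*z - 6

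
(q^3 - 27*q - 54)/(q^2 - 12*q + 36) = (q^2 + 6*q + 9)/(q - 6)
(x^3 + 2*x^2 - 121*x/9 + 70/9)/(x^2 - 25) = (x^2 - 3*x + 14/9)/(x - 5)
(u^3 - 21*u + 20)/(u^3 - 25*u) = (u^2 - 5*u + 4)/(u*(u - 5))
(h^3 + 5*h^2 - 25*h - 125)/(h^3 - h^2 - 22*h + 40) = (h^2 - 25)/(h^2 - 6*h + 8)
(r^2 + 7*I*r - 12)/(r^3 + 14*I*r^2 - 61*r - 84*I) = 1/(r + 7*I)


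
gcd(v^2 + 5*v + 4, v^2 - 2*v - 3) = v + 1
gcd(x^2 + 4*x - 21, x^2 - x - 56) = x + 7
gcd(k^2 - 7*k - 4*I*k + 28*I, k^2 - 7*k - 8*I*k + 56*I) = k - 7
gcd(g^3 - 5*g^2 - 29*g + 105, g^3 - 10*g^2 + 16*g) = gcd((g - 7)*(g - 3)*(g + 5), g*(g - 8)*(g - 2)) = 1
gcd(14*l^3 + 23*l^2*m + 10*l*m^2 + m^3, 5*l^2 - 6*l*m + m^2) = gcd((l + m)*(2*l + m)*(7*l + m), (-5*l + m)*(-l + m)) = 1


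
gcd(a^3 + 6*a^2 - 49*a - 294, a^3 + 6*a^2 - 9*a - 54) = a + 6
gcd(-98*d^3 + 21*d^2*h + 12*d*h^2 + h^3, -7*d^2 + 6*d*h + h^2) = 7*d + h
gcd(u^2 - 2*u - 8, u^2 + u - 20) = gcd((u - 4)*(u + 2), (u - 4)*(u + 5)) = u - 4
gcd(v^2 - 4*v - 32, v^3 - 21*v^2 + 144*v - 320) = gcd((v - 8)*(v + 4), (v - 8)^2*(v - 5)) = v - 8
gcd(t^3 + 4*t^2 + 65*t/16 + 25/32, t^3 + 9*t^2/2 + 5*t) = t + 5/2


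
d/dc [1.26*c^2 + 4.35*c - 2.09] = 2.52*c + 4.35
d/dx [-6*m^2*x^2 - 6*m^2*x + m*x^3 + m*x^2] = m*(-12*m*x - 6*m + 3*x^2 + 2*x)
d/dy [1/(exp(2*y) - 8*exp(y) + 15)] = 2*(4 - exp(y))*exp(y)/(exp(2*y) - 8*exp(y) + 15)^2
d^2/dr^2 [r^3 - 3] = 6*r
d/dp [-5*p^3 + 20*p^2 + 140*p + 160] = -15*p^2 + 40*p + 140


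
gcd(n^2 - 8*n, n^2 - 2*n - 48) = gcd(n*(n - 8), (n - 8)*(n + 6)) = n - 8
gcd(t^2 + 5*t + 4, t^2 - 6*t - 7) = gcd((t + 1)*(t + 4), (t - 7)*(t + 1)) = t + 1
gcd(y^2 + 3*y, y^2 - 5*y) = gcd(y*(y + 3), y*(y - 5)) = y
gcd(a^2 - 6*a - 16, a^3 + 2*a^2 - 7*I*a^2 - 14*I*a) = a + 2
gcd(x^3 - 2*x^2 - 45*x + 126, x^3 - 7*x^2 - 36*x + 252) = x - 6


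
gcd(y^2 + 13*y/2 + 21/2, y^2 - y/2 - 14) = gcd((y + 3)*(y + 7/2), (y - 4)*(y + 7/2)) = y + 7/2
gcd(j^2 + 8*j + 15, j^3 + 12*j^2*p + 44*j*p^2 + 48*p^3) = 1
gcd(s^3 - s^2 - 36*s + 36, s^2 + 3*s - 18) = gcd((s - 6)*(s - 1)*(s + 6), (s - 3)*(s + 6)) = s + 6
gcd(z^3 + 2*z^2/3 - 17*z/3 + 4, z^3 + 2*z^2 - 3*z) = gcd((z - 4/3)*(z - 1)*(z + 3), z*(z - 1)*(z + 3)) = z^2 + 2*z - 3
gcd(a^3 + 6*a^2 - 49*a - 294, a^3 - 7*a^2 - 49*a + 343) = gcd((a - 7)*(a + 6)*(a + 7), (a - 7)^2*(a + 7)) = a^2 - 49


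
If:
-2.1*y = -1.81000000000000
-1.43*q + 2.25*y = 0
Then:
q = 1.36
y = 0.86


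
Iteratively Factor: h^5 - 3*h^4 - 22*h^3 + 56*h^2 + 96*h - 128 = (h + 4)*(h^4 - 7*h^3 + 6*h^2 + 32*h - 32) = (h - 4)*(h + 4)*(h^3 - 3*h^2 - 6*h + 8) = (h - 4)*(h - 1)*(h + 4)*(h^2 - 2*h - 8) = (h - 4)^2*(h - 1)*(h + 4)*(h + 2)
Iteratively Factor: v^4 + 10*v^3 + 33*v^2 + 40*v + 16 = (v + 4)*(v^3 + 6*v^2 + 9*v + 4) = (v + 1)*(v + 4)*(v^2 + 5*v + 4) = (v + 1)^2*(v + 4)*(v + 4)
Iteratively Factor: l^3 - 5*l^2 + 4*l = (l - 1)*(l^2 - 4*l) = (l - 4)*(l - 1)*(l)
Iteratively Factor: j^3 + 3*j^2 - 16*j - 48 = (j + 3)*(j^2 - 16) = (j - 4)*(j + 3)*(j + 4)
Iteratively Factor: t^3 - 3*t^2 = (t)*(t^2 - 3*t) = t*(t - 3)*(t)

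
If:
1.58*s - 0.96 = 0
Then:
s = 0.61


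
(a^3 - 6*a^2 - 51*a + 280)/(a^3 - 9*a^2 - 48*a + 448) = (a - 5)/(a - 8)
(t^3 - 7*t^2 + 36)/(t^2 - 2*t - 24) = (t^2 - t - 6)/(t + 4)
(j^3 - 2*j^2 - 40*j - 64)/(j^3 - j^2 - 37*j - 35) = (-j^3 + 2*j^2 + 40*j + 64)/(-j^3 + j^2 + 37*j + 35)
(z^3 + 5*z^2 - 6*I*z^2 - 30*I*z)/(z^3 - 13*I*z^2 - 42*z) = (z + 5)/(z - 7*I)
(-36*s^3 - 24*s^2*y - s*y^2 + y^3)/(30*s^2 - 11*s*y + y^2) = (6*s^2 + 5*s*y + y^2)/(-5*s + y)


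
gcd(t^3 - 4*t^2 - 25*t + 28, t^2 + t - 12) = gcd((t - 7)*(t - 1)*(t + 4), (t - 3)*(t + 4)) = t + 4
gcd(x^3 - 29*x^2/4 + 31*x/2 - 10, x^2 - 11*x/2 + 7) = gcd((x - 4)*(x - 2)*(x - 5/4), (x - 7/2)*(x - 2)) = x - 2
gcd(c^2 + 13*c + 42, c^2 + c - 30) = c + 6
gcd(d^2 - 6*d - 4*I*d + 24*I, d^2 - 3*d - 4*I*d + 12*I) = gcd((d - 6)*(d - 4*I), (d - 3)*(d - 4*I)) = d - 4*I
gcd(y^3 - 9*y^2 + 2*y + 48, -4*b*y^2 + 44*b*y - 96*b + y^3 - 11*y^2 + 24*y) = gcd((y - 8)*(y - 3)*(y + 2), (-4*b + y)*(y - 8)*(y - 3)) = y^2 - 11*y + 24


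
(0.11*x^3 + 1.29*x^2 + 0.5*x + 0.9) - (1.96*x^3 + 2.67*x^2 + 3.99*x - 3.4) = -1.85*x^3 - 1.38*x^2 - 3.49*x + 4.3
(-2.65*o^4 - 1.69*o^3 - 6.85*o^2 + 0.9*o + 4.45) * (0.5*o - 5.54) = -1.325*o^5 + 13.836*o^4 + 5.9376*o^3 + 38.399*o^2 - 2.761*o - 24.653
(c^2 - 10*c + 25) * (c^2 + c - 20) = c^4 - 9*c^3 - 5*c^2 + 225*c - 500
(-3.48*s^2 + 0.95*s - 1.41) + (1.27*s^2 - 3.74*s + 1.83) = -2.21*s^2 - 2.79*s + 0.42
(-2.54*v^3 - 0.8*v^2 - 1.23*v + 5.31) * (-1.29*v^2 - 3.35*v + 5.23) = 3.2766*v^5 + 9.541*v^4 - 9.0175*v^3 - 6.9134*v^2 - 24.2214*v + 27.7713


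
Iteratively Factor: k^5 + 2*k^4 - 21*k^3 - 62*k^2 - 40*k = (k + 4)*(k^4 - 2*k^3 - 13*k^2 - 10*k) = (k + 1)*(k + 4)*(k^3 - 3*k^2 - 10*k) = (k - 5)*(k + 1)*(k + 4)*(k^2 + 2*k) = k*(k - 5)*(k + 1)*(k + 4)*(k + 2)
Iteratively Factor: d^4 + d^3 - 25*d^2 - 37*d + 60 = (d + 3)*(d^3 - 2*d^2 - 19*d + 20) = (d + 3)*(d + 4)*(d^2 - 6*d + 5) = (d - 5)*(d + 3)*(d + 4)*(d - 1)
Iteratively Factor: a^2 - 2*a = (a - 2)*(a)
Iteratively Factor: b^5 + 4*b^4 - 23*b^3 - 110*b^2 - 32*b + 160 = (b + 4)*(b^4 - 23*b^2 - 18*b + 40) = (b + 2)*(b + 4)*(b^3 - 2*b^2 - 19*b + 20) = (b - 5)*(b + 2)*(b + 4)*(b^2 + 3*b - 4) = (b - 5)*(b + 2)*(b + 4)^2*(b - 1)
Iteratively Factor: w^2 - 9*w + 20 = (w - 5)*(w - 4)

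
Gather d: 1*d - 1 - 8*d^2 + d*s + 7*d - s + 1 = -8*d^2 + d*(s + 8) - s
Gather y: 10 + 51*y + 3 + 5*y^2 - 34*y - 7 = 5*y^2 + 17*y + 6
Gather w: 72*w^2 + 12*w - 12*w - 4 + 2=72*w^2 - 2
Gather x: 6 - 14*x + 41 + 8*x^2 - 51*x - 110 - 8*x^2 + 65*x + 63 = 0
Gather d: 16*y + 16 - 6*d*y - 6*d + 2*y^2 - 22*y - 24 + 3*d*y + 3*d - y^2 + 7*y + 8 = d*(-3*y - 3) + y^2 + y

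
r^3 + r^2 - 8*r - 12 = (r - 3)*(r + 2)^2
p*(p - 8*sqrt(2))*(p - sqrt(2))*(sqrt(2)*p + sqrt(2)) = sqrt(2)*p^4 - 18*p^3 + sqrt(2)*p^3 - 18*p^2 + 16*sqrt(2)*p^2 + 16*sqrt(2)*p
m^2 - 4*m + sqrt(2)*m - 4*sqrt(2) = (m - 4)*(m + sqrt(2))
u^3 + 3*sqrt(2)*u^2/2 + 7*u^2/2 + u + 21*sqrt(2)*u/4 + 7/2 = (u + 7/2)*(u + sqrt(2)/2)*(u + sqrt(2))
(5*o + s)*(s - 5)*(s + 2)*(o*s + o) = 5*o^2*s^3 - 10*o^2*s^2 - 65*o^2*s - 50*o^2 + o*s^4 - 2*o*s^3 - 13*o*s^2 - 10*o*s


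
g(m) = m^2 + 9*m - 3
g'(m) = 2*m + 9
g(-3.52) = -22.29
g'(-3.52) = 1.96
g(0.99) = 6.89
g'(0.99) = 10.98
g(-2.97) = -20.91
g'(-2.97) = 3.06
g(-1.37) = -13.45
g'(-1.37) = 6.26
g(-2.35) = -18.63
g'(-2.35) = 4.30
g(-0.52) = -7.41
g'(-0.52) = 7.96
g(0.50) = 1.75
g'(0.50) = 10.00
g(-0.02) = -3.18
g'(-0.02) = 8.96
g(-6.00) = -21.00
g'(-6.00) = -3.00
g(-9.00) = -3.00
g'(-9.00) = -9.00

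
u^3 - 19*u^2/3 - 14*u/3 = u*(u - 7)*(u + 2/3)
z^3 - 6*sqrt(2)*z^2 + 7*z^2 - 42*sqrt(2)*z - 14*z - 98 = (z + 7)*(z - 7*sqrt(2))*(z + sqrt(2))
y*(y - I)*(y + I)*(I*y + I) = I*y^4 + I*y^3 + I*y^2 + I*y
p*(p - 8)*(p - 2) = p^3 - 10*p^2 + 16*p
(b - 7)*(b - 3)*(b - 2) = b^3 - 12*b^2 + 41*b - 42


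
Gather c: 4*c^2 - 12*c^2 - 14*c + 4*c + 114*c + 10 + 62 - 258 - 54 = -8*c^2 + 104*c - 240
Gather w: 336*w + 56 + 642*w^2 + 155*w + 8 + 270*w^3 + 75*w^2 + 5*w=270*w^3 + 717*w^2 + 496*w + 64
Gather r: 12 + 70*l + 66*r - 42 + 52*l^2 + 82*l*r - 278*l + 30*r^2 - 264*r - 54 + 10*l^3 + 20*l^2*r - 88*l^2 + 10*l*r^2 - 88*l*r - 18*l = 10*l^3 - 36*l^2 - 226*l + r^2*(10*l + 30) + r*(20*l^2 - 6*l - 198) - 84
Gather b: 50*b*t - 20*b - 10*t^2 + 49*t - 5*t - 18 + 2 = b*(50*t - 20) - 10*t^2 + 44*t - 16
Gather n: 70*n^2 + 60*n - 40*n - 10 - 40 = 70*n^2 + 20*n - 50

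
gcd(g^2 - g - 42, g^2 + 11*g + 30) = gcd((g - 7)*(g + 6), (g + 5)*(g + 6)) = g + 6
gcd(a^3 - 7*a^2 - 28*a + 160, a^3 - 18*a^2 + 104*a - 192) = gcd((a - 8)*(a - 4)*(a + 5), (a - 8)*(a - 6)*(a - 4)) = a^2 - 12*a + 32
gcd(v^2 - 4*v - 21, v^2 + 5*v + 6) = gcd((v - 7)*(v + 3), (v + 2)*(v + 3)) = v + 3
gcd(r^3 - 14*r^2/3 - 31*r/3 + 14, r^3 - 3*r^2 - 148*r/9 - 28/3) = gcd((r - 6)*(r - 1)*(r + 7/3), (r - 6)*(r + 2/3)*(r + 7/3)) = r^2 - 11*r/3 - 14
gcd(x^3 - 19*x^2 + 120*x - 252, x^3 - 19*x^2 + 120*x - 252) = x^3 - 19*x^2 + 120*x - 252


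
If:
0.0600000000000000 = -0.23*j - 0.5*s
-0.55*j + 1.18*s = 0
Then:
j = -0.13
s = -0.06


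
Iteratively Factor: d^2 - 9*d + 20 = (d - 5)*(d - 4)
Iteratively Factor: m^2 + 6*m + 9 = (m + 3)*(m + 3)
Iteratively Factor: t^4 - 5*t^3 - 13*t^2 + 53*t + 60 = (t - 4)*(t^3 - t^2 - 17*t - 15) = (t - 5)*(t - 4)*(t^2 + 4*t + 3) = (t - 5)*(t - 4)*(t + 1)*(t + 3)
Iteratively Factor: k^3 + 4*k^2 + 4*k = (k + 2)*(k^2 + 2*k) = k*(k + 2)*(k + 2)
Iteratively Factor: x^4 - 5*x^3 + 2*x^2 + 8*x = (x)*(x^3 - 5*x^2 + 2*x + 8) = x*(x - 4)*(x^2 - x - 2) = x*(x - 4)*(x - 2)*(x + 1)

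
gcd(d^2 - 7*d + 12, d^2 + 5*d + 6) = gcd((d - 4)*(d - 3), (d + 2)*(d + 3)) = 1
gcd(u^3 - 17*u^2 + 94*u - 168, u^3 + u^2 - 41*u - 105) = u - 7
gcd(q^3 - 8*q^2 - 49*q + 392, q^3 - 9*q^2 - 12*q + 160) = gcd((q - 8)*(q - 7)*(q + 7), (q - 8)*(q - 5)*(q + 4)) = q - 8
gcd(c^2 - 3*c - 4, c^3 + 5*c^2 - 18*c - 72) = c - 4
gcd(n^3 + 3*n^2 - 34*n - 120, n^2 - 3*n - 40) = n + 5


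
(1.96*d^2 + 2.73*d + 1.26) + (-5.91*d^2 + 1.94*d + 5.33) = -3.95*d^2 + 4.67*d + 6.59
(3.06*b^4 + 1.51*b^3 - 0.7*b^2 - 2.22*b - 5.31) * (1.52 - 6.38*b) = -19.5228*b^5 - 4.9826*b^4 + 6.7612*b^3 + 13.0996*b^2 + 30.5034*b - 8.0712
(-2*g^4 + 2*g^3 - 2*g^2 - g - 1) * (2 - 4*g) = 8*g^5 - 12*g^4 + 12*g^3 + 2*g - 2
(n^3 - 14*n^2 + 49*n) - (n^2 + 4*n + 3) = n^3 - 15*n^2 + 45*n - 3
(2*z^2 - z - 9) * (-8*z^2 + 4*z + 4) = -16*z^4 + 16*z^3 + 76*z^2 - 40*z - 36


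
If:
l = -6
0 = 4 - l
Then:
No Solution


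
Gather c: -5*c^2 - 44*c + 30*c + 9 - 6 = -5*c^2 - 14*c + 3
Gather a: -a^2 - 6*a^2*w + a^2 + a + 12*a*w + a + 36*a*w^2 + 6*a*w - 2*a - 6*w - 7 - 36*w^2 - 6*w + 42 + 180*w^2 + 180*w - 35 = -6*a^2*w + a*(36*w^2 + 18*w) + 144*w^2 + 168*w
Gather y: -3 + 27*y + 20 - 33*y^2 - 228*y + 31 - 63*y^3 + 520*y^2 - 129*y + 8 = -63*y^3 + 487*y^2 - 330*y + 56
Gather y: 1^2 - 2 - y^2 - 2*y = -y^2 - 2*y - 1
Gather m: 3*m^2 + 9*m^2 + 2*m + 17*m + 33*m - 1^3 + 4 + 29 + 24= 12*m^2 + 52*m + 56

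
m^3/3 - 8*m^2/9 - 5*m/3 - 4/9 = (m/3 + 1/3)*(m - 4)*(m + 1/3)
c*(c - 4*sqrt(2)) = c^2 - 4*sqrt(2)*c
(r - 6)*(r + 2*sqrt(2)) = r^2 - 6*r + 2*sqrt(2)*r - 12*sqrt(2)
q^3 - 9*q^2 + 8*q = q*(q - 8)*(q - 1)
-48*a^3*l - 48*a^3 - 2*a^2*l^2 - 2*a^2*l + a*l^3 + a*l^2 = (-8*a + l)*(6*a + l)*(a*l + a)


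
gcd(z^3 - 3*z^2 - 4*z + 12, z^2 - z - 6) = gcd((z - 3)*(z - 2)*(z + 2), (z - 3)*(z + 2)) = z^2 - z - 6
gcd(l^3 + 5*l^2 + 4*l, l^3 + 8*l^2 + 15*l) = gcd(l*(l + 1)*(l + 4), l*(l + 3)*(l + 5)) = l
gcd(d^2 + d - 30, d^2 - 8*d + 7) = 1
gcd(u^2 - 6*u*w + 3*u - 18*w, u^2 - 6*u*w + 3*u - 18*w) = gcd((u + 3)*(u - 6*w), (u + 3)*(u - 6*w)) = u^2 - 6*u*w + 3*u - 18*w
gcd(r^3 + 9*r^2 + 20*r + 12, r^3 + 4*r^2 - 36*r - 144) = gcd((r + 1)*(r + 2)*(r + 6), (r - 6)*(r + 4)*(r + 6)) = r + 6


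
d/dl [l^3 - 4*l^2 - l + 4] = 3*l^2 - 8*l - 1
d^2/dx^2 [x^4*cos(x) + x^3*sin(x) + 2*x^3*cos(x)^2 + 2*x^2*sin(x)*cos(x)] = -x^4*cos(x) - 9*x^3*sin(x) - 4*x^3*cos(2*x) - 16*x^2*sin(2*x) + 18*x^2*cos(x) + 6*x*sin(x) + 14*x*cos(2*x) + 6*x + 2*sin(2*x)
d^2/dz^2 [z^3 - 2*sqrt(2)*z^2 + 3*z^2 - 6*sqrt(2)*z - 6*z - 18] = 6*z - 4*sqrt(2) + 6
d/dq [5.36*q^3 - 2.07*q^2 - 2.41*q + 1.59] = 16.08*q^2 - 4.14*q - 2.41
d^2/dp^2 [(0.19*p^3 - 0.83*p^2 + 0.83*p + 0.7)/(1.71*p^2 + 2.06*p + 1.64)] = (-3.5527136788005e-15*p^4 + 11.248418*p^3 + 30.098508*p^2 + 3.895152*p - 8.058)/(5.000211*p^6 + 18.070938*p^5 + 36.15624*p^4 + 43.4042*p^3 + 34.67616*p^2 + 16.621728*p + 4.410944)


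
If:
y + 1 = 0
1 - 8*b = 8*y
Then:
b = 9/8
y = -1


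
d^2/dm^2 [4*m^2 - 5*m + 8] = 8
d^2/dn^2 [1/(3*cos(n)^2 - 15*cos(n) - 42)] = (4*sin(n)^4 - 83*sin(n)^2 - 205*cos(n)/4 - 15*cos(3*n)/4 + 1)/(3*(sin(n)^2 + 5*cos(n) + 13)^3)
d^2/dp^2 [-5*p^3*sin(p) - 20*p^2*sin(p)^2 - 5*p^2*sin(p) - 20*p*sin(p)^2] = 5*p^3*sin(p) + 5*p^2*sin(p) - 30*p^2*cos(p) - 40*p^2*cos(2*p) - 30*p*sin(p) - 80*p*sin(2*p) - 20*p*cos(p) - 40*p*cos(2*p) - 10*sin(p) - 40*sin(2*p) + 20*cos(2*p) - 20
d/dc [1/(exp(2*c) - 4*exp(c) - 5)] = 2*(2 - exp(c))*exp(c)/(-exp(2*c) + 4*exp(c) + 5)^2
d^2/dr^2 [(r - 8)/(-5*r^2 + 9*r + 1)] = 2*((r - 8)*(10*r - 9)^2 + (15*r - 49)*(-5*r^2 + 9*r + 1))/(-5*r^2 + 9*r + 1)^3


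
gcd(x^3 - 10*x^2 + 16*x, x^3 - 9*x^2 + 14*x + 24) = 1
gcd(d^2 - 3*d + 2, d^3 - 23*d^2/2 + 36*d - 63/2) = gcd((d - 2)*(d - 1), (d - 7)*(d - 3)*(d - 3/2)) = 1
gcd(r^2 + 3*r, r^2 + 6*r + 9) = r + 3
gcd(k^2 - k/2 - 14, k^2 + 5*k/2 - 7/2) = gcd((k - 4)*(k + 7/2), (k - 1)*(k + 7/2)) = k + 7/2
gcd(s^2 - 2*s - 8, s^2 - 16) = s - 4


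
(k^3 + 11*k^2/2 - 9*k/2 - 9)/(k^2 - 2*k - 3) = (k^2 + 9*k/2 - 9)/(k - 3)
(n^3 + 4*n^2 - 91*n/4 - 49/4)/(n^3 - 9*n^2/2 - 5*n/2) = (2*n^2 + 7*n - 49)/(2*n*(n - 5))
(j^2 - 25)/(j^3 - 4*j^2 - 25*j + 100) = 1/(j - 4)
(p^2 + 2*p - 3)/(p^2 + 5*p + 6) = (p - 1)/(p + 2)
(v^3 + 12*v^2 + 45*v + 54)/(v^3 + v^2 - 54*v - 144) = (v + 3)/(v - 8)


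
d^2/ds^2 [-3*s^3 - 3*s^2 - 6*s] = -18*s - 6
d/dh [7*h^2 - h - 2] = 14*h - 1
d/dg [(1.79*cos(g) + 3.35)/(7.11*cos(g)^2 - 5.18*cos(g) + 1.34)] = (12.7269*cos(g)^2 + 47.637*cos(g) - 19.7516)*sin(g)/(50.5521*cos(g)^4 - 73.6596*cos(g)^3 + 45.8872*cos(g)^2 - 13.8824*cos(g) + 1.7956)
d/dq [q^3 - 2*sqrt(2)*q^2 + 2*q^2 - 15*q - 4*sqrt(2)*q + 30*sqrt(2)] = 3*q^2 - 4*sqrt(2)*q + 4*q - 15 - 4*sqrt(2)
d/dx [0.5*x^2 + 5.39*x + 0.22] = 1.0*x + 5.39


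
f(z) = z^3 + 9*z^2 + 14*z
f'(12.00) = 662.00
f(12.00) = 3192.00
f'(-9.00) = 95.00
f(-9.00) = -126.00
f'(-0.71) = 2.73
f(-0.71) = -5.76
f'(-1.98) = -9.88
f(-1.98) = -0.20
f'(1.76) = 54.97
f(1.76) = 57.97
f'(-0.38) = 7.59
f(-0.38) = -4.08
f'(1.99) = 61.70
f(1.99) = 71.38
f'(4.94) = 176.13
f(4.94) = 409.35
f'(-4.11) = -9.30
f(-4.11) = 25.06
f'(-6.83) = 31.01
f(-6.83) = 5.61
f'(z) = 3*z^2 + 18*z + 14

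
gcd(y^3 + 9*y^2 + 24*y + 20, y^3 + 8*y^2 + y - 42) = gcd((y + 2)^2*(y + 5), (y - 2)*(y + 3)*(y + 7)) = 1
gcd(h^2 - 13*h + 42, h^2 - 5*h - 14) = h - 7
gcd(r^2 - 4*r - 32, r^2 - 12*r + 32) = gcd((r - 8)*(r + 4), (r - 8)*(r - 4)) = r - 8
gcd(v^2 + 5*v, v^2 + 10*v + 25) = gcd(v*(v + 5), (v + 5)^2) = v + 5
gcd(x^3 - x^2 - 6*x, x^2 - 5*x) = x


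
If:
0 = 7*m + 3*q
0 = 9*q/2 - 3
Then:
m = -2/7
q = 2/3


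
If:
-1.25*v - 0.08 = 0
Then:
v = -0.06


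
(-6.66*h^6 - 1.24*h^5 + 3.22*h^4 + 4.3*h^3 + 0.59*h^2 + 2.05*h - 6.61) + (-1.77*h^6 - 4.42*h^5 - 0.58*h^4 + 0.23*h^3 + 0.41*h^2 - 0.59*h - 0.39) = -8.43*h^6 - 5.66*h^5 + 2.64*h^4 + 4.53*h^3 + 1.0*h^2 + 1.46*h - 7.0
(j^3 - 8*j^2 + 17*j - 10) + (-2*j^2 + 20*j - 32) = j^3 - 10*j^2 + 37*j - 42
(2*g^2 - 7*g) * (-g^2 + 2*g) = -2*g^4 + 11*g^3 - 14*g^2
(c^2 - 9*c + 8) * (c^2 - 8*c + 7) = c^4 - 17*c^3 + 87*c^2 - 127*c + 56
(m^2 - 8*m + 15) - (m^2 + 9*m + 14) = 1 - 17*m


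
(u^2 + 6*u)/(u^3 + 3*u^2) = (u + 6)/(u*(u + 3))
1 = 1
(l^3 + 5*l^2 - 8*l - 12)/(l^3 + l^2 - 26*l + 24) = (l^2 - l - 2)/(l^2 - 5*l + 4)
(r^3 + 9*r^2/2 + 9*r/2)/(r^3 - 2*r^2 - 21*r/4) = 2*(r + 3)/(2*r - 7)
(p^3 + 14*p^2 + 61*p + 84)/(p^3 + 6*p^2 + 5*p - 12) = (p + 7)/(p - 1)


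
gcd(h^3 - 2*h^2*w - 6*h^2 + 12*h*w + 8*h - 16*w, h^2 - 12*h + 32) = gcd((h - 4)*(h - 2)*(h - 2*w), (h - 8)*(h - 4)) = h - 4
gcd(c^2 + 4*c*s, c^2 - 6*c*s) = c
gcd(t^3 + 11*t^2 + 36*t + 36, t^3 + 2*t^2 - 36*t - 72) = t^2 + 8*t + 12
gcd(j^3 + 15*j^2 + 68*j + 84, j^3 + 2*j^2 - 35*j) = j + 7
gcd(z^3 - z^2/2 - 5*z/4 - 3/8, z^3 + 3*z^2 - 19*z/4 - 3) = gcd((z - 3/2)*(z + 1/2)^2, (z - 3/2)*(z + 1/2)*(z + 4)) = z^2 - z - 3/4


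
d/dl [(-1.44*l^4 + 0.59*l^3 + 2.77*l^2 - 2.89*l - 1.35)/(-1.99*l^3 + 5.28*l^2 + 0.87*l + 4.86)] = (2.8656*l^6 - 15.2064*l^5 + 4.8691*l^4 - 38.4692*l^3 + 18.2118*l^2 + 41.1804*l - 12.8709)/(3.9601*l^6 - 21.0144*l^5 + 24.4158*l^4 - 10.1556*l^3 + 52.0785*l^2 + 8.4564*l + 23.6196)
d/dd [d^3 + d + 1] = 3*d^2 + 1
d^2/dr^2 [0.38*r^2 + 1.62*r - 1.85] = 0.760000000000000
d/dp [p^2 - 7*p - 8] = 2*p - 7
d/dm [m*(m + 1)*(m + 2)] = 3*m^2 + 6*m + 2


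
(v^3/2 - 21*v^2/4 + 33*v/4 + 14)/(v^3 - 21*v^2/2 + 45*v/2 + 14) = (2*v^3 - 21*v^2 + 33*v + 56)/(2*(2*v^3 - 21*v^2 + 45*v + 28))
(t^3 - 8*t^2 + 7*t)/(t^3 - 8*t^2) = (t^2 - 8*t + 7)/(t*(t - 8))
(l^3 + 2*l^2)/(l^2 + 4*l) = l*(l + 2)/(l + 4)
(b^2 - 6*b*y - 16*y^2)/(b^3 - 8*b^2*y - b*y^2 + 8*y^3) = (-b - 2*y)/(-b^2 + y^2)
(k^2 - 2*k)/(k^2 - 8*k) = (k - 2)/(k - 8)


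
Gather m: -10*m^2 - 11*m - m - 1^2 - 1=-10*m^2 - 12*m - 2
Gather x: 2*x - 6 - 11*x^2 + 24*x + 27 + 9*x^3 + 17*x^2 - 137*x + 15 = 9*x^3 + 6*x^2 - 111*x + 36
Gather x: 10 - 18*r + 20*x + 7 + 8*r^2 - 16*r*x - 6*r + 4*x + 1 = 8*r^2 - 24*r + x*(24 - 16*r) + 18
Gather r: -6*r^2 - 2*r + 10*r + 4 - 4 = -6*r^2 + 8*r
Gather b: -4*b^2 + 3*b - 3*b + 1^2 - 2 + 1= -4*b^2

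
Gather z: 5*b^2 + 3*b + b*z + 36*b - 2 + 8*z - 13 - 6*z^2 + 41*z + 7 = 5*b^2 + 39*b - 6*z^2 + z*(b + 49) - 8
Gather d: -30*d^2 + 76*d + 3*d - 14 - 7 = -30*d^2 + 79*d - 21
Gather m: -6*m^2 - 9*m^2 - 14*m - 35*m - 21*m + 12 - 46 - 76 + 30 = -15*m^2 - 70*m - 80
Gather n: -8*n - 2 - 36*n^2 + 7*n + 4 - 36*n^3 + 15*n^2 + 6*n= -36*n^3 - 21*n^2 + 5*n + 2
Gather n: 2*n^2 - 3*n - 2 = 2*n^2 - 3*n - 2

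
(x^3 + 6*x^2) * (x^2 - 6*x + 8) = x^5 - 28*x^3 + 48*x^2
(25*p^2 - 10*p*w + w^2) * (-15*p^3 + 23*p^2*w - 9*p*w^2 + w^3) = -375*p^5 + 725*p^4*w - 470*p^3*w^2 + 138*p^2*w^3 - 19*p*w^4 + w^5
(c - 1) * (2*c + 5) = 2*c^2 + 3*c - 5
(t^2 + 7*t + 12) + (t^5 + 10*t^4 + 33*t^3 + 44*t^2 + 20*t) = t^5 + 10*t^4 + 33*t^3 + 45*t^2 + 27*t + 12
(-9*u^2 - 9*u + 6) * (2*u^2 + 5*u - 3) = -18*u^4 - 63*u^3 - 6*u^2 + 57*u - 18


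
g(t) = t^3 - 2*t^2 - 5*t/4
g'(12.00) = 382.75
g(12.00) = 1425.00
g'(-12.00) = 478.75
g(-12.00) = -2001.00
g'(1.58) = -0.08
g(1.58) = -3.02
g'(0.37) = -2.32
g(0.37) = -0.69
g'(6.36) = 94.66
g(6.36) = 168.41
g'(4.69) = 45.98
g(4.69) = 53.31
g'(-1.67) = 13.80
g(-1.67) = -8.15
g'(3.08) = 14.89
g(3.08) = 6.40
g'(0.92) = -2.39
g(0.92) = -2.06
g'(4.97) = 52.97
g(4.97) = 67.15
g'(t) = 3*t^2 - 4*t - 5/4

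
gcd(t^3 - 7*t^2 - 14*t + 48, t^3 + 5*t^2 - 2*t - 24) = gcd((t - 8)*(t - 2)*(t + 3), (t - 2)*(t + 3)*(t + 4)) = t^2 + t - 6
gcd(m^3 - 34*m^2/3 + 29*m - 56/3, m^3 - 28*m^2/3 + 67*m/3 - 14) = m^2 - 10*m/3 + 7/3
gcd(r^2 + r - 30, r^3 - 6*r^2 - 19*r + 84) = 1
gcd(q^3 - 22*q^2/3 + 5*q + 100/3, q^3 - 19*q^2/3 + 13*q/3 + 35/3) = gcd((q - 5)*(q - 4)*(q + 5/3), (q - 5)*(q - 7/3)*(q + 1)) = q - 5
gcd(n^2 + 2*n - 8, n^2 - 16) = n + 4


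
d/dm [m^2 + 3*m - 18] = 2*m + 3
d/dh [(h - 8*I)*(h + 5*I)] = 2*h - 3*I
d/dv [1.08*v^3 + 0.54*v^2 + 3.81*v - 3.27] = 3.24*v^2 + 1.08*v + 3.81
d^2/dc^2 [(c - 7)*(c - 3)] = 2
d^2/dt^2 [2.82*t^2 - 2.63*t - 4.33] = 5.64000000000000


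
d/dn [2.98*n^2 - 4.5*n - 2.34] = 5.96*n - 4.5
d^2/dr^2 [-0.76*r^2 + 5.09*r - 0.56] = -1.52000000000000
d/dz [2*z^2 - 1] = 4*z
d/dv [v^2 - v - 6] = 2*v - 1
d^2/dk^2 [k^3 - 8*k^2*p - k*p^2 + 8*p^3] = 6*k - 16*p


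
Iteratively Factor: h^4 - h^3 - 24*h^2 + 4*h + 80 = (h + 2)*(h^3 - 3*h^2 - 18*h + 40) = (h - 5)*(h + 2)*(h^2 + 2*h - 8) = (h - 5)*(h - 2)*(h + 2)*(h + 4)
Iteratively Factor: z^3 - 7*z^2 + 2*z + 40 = (z - 5)*(z^2 - 2*z - 8) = (z - 5)*(z + 2)*(z - 4)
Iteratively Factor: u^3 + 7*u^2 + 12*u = (u + 4)*(u^2 + 3*u) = (u + 3)*(u + 4)*(u)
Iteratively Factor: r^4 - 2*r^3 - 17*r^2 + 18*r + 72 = (r - 4)*(r^3 + 2*r^2 - 9*r - 18) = (r - 4)*(r + 2)*(r^2 - 9) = (r - 4)*(r + 2)*(r + 3)*(r - 3)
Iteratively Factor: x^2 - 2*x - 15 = (x - 5)*(x + 3)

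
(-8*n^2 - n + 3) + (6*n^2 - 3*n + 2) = -2*n^2 - 4*n + 5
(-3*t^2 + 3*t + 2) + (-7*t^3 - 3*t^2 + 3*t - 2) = -7*t^3 - 6*t^2 + 6*t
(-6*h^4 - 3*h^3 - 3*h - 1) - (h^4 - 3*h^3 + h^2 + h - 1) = -7*h^4 - h^2 - 4*h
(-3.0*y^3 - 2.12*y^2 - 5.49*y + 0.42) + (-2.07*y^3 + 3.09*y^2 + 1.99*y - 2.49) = -5.07*y^3 + 0.97*y^2 - 3.5*y - 2.07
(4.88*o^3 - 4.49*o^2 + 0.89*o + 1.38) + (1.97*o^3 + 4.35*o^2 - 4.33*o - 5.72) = 6.85*o^3 - 0.140000000000001*o^2 - 3.44*o - 4.34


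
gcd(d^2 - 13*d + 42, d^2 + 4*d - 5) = 1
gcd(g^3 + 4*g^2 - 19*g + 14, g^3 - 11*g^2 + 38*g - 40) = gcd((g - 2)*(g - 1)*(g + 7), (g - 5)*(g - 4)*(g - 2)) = g - 2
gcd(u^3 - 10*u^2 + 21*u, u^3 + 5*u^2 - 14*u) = u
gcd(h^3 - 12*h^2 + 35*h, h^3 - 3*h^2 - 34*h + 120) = h - 5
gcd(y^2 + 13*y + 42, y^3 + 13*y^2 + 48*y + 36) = y + 6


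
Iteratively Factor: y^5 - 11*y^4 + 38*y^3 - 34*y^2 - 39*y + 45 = (y - 5)*(y^4 - 6*y^3 + 8*y^2 + 6*y - 9) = (y - 5)*(y - 3)*(y^3 - 3*y^2 - y + 3) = (y - 5)*(y - 3)*(y - 1)*(y^2 - 2*y - 3) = (y - 5)*(y - 3)*(y - 1)*(y + 1)*(y - 3)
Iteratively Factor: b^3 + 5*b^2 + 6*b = (b + 3)*(b^2 + 2*b) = b*(b + 3)*(b + 2)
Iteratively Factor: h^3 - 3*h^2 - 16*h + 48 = (h - 4)*(h^2 + h - 12) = (h - 4)*(h - 3)*(h + 4)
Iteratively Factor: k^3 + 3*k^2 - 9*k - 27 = (k + 3)*(k^2 - 9) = (k - 3)*(k + 3)*(k + 3)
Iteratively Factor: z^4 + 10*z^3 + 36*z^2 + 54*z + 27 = (z + 1)*(z^3 + 9*z^2 + 27*z + 27) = (z + 1)*(z + 3)*(z^2 + 6*z + 9) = (z + 1)*(z + 3)^2*(z + 3)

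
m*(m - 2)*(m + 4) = m^3 + 2*m^2 - 8*m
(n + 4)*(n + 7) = n^2 + 11*n + 28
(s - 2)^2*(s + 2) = s^3 - 2*s^2 - 4*s + 8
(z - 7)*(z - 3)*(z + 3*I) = z^3 - 10*z^2 + 3*I*z^2 + 21*z - 30*I*z + 63*I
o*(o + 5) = o^2 + 5*o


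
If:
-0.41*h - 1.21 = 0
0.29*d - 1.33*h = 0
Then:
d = -13.53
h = -2.95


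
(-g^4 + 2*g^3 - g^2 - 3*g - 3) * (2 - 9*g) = 9*g^5 - 20*g^4 + 13*g^3 + 25*g^2 + 21*g - 6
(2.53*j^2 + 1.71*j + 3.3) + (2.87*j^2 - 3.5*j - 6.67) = 5.4*j^2 - 1.79*j - 3.37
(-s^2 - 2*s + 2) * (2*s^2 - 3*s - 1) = -2*s^4 - s^3 + 11*s^2 - 4*s - 2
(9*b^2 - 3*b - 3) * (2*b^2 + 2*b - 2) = 18*b^4 + 12*b^3 - 30*b^2 + 6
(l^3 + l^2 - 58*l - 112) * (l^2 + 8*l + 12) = l^5 + 9*l^4 - 38*l^3 - 564*l^2 - 1592*l - 1344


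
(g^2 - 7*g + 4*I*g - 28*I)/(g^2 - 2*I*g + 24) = (g - 7)/(g - 6*I)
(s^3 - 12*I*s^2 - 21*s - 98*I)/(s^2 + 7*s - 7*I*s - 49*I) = (s^2 - 5*I*s + 14)/(s + 7)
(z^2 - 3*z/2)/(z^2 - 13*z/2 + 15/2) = z/(z - 5)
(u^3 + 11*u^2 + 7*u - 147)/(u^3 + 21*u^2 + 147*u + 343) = (u - 3)/(u + 7)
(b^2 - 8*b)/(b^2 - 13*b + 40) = b/(b - 5)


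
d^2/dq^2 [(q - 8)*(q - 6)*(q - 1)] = 6*q - 30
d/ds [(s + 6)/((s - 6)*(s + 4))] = (-s^2 - 12*s - 12)/(s^4 - 4*s^3 - 44*s^2 + 96*s + 576)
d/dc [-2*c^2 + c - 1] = 1 - 4*c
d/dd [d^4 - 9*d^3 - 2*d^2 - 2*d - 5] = 4*d^3 - 27*d^2 - 4*d - 2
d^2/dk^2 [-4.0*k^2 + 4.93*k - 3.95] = -8.00000000000000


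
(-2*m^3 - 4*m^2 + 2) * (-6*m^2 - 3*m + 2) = 12*m^5 + 30*m^4 + 8*m^3 - 20*m^2 - 6*m + 4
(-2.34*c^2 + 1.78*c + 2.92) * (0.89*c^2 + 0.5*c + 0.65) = -2.0826*c^4 + 0.4142*c^3 + 1.9678*c^2 + 2.617*c + 1.898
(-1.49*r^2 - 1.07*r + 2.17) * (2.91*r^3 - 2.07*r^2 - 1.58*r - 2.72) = -4.3359*r^5 - 0.0294000000000003*r^4 + 10.8838*r^3 + 1.2515*r^2 - 0.518199999999999*r - 5.9024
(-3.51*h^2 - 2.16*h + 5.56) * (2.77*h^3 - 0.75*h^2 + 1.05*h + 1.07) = -9.7227*h^5 - 3.3507*h^4 + 13.3357*h^3 - 10.1937*h^2 + 3.5268*h + 5.9492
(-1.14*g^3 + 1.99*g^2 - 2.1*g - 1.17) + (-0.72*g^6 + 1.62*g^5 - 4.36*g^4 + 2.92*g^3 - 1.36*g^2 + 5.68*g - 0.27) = -0.72*g^6 + 1.62*g^5 - 4.36*g^4 + 1.78*g^3 + 0.63*g^2 + 3.58*g - 1.44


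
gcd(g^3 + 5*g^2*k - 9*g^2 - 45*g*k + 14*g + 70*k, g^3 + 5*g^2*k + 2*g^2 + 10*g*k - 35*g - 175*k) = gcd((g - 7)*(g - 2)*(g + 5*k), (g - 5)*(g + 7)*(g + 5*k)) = g + 5*k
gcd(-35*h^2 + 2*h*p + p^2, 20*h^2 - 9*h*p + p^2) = -5*h + p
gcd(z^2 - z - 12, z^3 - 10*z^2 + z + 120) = z + 3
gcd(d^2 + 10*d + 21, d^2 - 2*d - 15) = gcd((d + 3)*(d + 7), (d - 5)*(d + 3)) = d + 3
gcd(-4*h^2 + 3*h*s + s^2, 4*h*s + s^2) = 4*h + s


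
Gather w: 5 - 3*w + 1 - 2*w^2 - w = -2*w^2 - 4*w + 6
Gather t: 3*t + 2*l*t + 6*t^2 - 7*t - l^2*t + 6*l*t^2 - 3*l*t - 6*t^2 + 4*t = 6*l*t^2 + t*(-l^2 - l)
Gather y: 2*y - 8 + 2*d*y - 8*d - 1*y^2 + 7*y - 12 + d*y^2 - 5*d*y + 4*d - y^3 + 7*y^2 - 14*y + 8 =-4*d - y^3 + y^2*(d + 6) + y*(-3*d - 5) - 12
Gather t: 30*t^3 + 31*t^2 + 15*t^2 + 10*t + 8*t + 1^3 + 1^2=30*t^3 + 46*t^2 + 18*t + 2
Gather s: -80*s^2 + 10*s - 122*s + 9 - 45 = -80*s^2 - 112*s - 36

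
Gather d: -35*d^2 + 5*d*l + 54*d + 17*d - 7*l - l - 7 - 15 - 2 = -35*d^2 + d*(5*l + 71) - 8*l - 24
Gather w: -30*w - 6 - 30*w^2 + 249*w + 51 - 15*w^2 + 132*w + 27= -45*w^2 + 351*w + 72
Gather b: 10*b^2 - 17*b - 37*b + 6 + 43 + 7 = 10*b^2 - 54*b + 56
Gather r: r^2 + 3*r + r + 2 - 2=r^2 + 4*r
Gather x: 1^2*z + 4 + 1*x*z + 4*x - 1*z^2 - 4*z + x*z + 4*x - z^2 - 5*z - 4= x*(2*z + 8) - 2*z^2 - 8*z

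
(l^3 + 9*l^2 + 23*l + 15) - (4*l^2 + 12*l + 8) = l^3 + 5*l^2 + 11*l + 7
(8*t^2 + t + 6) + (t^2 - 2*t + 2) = 9*t^2 - t + 8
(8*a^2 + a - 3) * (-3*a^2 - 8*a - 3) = -24*a^4 - 67*a^3 - 23*a^2 + 21*a + 9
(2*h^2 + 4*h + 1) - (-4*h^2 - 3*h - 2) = 6*h^2 + 7*h + 3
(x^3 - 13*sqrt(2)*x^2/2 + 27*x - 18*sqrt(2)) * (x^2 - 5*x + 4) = x^5 - 13*sqrt(2)*x^4/2 - 5*x^4 + 31*x^3 + 65*sqrt(2)*x^3/2 - 135*x^2 - 44*sqrt(2)*x^2 + 108*x + 90*sqrt(2)*x - 72*sqrt(2)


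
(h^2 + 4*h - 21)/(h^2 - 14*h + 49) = (h^2 + 4*h - 21)/(h^2 - 14*h + 49)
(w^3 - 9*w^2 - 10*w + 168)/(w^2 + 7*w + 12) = (w^2 - 13*w + 42)/(w + 3)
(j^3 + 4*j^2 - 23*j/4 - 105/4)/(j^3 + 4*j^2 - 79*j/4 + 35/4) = (2*j^2 + 13*j + 21)/(2*j^2 + 13*j - 7)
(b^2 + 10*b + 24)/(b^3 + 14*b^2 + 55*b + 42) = (b + 4)/(b^2 + 8*b + 7)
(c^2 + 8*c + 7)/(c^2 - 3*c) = (c^2 + 8*c + 7)/(c*(c - 3))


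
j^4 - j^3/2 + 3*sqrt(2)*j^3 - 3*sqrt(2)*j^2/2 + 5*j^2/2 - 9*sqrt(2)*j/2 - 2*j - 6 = (j - 3/2)*(j + 1)*(j + sqrt(2))*(j + 2*sqrt(2))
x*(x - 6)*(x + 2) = x^3 - 4*x^2 - 12*x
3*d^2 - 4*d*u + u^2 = (-3*d + u)*(-d + u)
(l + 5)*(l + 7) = l^2 + 12*l + 35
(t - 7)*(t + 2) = t^2 - 5*t - 14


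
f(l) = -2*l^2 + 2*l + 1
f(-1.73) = -8.45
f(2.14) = -3.88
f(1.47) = -0.38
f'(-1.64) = 8.56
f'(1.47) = -3.88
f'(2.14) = -6.56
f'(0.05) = 1.80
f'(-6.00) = 26.00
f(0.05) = 1.10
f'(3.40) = -11.60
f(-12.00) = -311.00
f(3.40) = -15.32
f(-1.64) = -7.66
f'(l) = 2 - 4*l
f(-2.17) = -12.76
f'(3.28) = -11.12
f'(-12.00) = 50.00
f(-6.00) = -83.00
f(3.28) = -13.96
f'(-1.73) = 8.92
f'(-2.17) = 10.68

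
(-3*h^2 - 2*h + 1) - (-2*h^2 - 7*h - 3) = -h^2 + 5*h + 4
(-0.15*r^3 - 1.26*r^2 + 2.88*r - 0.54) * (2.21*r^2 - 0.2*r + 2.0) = -0.3315*r^5 - 2.7546*r^4 + 6.3168*r^3 - 4.2894*r^2 + 5.868*r - 1.08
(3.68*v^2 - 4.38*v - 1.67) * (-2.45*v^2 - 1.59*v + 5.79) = -9.016*v^4 + 4.8798*v^3 + 32.3629*v^2 - 22.7049*v - 9.6693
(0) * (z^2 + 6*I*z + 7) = 0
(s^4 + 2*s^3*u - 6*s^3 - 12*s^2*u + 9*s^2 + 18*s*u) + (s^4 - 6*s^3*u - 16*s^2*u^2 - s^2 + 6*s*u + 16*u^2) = 2*s^4 - 4*s^3*u - 6*s^3 - 16*s^2*u^2 - 12*s^2*u + 8*s^2 + 24*s*u + 16*u^2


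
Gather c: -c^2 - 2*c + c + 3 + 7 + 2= -c^2 - c + 12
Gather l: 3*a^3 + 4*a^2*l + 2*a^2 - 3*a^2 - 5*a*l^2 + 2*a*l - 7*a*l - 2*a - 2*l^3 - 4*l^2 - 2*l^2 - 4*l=3*a^3 - a^2 - 2*a - 2*l^3 + l^2*(-5*a - 6) + l*(4*a^2 - 5*a - 4)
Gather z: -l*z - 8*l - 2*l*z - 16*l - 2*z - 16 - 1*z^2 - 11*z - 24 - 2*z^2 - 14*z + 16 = -24*l - 3*z^2 + z*(-3*l - 27) - 24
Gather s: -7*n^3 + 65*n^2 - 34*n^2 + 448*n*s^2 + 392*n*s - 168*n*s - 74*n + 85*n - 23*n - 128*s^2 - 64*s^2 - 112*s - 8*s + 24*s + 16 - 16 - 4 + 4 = -7*n^3 + 31*n^2 - 12*n + s^2*(448*n - 192) + s*(224*n - 96)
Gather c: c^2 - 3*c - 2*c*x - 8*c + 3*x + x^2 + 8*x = c^2 + c*(-2*x - 11) + x^2 + 11*x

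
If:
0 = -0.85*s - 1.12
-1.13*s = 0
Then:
No Solution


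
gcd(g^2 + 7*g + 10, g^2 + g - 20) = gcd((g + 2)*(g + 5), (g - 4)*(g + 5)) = g + 5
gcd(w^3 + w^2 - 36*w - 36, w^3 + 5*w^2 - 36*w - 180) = w^2 - 36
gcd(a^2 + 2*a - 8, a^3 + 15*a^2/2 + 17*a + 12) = a + 4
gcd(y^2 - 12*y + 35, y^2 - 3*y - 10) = y - 5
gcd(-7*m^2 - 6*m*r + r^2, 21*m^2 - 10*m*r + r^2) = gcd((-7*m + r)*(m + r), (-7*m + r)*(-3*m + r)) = -7*m + r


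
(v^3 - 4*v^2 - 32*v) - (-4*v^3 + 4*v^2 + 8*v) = 5*v^3 - 8*v^2 - 40*v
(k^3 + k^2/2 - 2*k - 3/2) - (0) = k^3 + k^2/2 - 2*k - 3/2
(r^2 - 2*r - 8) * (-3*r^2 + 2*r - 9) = -3*r^4 + 8*r^3 + 11*r^2 + 2*r + 72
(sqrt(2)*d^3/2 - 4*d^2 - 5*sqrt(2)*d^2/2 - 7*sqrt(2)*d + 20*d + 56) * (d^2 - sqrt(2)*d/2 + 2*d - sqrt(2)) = sqrt(2)*d^5/2 - 9*d^4/2 - 3*sqrt(2)*d^4/2 - 10*sqrt(2)*d^3 + 27*d^3/2 - 20*sqrt(2)*d^2 + 108*d^2 - 48*sqrt(2)*d + 126*d - 56*sqrt(2)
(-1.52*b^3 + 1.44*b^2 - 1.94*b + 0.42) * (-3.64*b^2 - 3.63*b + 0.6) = 5.5328*b^5 + 0.276*b^4 + 0.922400000000001*b^3 + 6.3774*b^2 - 2.6886*b + 0.252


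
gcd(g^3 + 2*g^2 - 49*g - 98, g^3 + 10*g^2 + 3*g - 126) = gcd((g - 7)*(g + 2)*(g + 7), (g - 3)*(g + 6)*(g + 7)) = g + 7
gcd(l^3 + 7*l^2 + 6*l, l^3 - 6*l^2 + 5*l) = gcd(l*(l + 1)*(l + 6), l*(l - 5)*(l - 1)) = l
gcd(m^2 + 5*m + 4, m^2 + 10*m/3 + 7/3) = m + 1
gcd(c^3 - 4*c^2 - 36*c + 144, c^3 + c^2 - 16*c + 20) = 1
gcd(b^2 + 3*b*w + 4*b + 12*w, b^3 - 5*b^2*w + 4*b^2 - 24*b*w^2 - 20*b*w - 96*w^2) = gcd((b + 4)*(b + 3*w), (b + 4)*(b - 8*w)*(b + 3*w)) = b^2 + 3*b*w + 4*b + 12*w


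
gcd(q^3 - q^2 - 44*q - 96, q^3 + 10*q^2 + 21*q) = q + 3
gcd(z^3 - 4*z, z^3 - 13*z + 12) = 1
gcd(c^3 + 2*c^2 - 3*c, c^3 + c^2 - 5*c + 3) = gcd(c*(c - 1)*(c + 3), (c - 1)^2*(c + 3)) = c^2 + 2*c - 3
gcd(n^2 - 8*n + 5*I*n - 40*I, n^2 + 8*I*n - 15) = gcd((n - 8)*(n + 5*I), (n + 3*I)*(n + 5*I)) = n + 5*I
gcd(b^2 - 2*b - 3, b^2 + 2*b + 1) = b + 1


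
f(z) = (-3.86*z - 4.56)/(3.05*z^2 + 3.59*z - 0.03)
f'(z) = (-6.1*z - 3.59)*(-3.86*z - 4.56)/(3.05*z^2 + 3.59*z - 0.03)^2 - 3.86/(3.05*z^2 + 3.59*z - 0.03)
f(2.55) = -0.50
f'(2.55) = 0.20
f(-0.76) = 1.63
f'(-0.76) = 2.16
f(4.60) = -0.28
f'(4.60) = 0.06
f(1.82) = -0.70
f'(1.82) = 0.38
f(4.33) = -0.29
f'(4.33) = 0.07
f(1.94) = -0.65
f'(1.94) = 0.34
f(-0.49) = 2.53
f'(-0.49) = 5.09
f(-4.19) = 0.30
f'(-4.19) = 0.07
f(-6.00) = 0.21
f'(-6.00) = 0.04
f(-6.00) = 0.21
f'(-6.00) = 0.04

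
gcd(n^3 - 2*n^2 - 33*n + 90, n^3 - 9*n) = n - 3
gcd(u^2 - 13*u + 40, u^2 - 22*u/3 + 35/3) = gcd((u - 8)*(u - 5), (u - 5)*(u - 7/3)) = u - 5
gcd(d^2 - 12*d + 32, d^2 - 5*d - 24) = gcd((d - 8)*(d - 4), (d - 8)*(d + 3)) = d - 8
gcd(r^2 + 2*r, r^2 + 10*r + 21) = 1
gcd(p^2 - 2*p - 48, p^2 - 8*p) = p - 8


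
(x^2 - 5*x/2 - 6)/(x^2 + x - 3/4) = 2*(x - 4)/(2*x - 1)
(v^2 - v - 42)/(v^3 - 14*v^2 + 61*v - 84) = (v + 6)/(v^2 - 7*v + 12)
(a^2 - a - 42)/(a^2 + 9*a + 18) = (a - 7)/(a + 3)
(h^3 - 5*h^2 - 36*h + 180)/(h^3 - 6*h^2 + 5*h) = (h^2 - 36)/(h*(h - 1))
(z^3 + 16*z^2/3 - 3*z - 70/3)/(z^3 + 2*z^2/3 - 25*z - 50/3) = (3*z^2 + z - 14)/(3*z^2 - 13*z - 10)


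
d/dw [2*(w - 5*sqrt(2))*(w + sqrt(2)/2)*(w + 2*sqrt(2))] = 6*w^2 - 10*sqrt(2)*w - 46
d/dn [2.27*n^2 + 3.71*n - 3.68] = 4.54*n + 3.71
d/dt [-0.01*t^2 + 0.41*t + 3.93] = 0.41 - 0.02*t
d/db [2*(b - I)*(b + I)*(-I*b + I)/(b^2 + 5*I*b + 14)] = (-2*I*b^4 + 20*b^3 + b^2*(-10 - 82*I) + 52*I*b + 10 - 28*I)/(b^4 + 10*I*b^3 + 3*b^2 + 140*I*b + 196)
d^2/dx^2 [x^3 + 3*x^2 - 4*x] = 6*x + 6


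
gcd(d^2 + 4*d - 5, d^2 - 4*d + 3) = d - 1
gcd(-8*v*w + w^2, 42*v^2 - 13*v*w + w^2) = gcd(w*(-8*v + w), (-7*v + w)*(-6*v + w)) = 1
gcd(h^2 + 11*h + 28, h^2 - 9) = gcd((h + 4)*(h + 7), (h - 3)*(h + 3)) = 1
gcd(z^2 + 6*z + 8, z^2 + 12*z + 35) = 1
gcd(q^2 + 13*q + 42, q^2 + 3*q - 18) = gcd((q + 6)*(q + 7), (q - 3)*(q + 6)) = q + 6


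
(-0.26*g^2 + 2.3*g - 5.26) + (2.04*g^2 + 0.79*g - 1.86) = 1.78*g^2 + 3.09*g - 7.12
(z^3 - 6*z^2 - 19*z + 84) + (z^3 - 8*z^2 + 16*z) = 2*z^3 - 14*z^2 - 3*z + 84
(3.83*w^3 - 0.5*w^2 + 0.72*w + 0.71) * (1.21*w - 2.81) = 4.6343*w^4 - 11.3673*w^3 + 2.2762*w^2 - 1.1641*w - 1.9951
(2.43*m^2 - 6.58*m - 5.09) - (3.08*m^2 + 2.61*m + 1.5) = -0.65*m^2 - 9.19*m - 6.59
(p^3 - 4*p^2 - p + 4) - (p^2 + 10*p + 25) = p^3 - 5*p^2 - 11*p - 21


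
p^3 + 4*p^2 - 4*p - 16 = (p - 2)*(p + 2)*(p + 4)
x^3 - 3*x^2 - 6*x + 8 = (x - 4)*(x - 1)*(x + 2)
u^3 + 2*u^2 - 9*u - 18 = (u - 3)*(u + 2)*(u + 3)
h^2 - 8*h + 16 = (h - 4)^2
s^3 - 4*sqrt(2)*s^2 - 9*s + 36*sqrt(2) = (s - 3)*(s + 3)*(s - 4*sqrt(2))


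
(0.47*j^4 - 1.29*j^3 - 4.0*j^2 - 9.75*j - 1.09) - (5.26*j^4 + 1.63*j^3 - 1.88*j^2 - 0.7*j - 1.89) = -4.79*j^4 - 2.92*j^3 - 2.12*j^2 - 9.05*j + 0.8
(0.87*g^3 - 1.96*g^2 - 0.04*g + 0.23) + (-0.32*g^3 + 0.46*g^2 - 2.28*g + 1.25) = 0.55*g^3 - 1.5*g^2 - 2.32*g + 1.48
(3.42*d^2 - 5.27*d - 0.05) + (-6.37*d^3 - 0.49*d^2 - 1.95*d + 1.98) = -6.37*d^3 + 2.93*d^2 - 7.22*d + 1.93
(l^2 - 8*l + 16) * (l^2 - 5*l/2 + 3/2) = l^4 - 21*l^3/2 + 75*l^2/2 - 52*l + 24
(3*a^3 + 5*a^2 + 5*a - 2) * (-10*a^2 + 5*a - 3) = -30*a^5 - 35*a^4 - 34*a^3 + 30*a^2 - 25*a + 6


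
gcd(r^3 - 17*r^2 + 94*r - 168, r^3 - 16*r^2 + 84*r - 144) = r^2 - 10*r + 24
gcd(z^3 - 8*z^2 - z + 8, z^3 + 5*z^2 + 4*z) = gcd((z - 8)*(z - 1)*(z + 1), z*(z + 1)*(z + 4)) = z + 1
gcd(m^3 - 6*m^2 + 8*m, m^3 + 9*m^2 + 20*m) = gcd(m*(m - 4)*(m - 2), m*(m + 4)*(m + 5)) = m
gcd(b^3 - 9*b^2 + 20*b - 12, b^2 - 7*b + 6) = b^2 - 7*b + 6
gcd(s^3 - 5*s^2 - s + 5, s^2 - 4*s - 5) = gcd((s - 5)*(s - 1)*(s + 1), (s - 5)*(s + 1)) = s^2 - 4*s - 5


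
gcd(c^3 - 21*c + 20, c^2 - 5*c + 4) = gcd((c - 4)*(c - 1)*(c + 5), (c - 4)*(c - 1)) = c^2 - 5*c + 4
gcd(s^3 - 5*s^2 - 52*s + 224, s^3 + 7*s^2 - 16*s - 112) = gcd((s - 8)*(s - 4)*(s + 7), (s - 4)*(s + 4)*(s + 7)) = s^2 + 3*s - 28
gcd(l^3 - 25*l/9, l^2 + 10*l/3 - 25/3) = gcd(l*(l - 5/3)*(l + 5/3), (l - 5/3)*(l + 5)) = l - 5/3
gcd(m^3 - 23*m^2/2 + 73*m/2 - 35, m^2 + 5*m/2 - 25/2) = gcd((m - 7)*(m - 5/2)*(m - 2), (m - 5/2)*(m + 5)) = m - 5/2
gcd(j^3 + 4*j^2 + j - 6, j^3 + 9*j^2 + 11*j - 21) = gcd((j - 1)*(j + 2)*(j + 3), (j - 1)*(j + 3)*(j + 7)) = j^2 + 2*j - 3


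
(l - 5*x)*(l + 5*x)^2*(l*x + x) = l^4*x + 5*l^3*x^2 + l^3*x - 25*l^2*x^3 + 5*l^2*x^2 - 125*l*x^4 - 25*l*x^3 - 125*x^4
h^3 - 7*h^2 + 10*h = h*(h - 5)*(h - 2)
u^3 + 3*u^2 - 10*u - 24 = (u - 3)*(u + 2)*(u + 4)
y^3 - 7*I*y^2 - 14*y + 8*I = (y - 4*I)*(y - 2*I)*(y - I)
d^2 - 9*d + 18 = (d - 6)*(d - 3)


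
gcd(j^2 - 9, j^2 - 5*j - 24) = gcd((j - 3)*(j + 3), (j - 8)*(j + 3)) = j + 3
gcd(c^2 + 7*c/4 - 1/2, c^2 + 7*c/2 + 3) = c + 2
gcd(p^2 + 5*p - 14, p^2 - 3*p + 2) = p - 2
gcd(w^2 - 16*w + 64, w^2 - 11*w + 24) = w - 8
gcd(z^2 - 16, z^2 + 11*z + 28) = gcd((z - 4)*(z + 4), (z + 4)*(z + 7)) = z + 4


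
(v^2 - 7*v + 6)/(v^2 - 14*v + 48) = (v - 1)/(v - 8)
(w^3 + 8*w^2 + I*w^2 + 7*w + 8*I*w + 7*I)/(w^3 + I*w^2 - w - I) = (w + 7)/(w - 1)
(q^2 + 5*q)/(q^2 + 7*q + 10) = q/(q + 2)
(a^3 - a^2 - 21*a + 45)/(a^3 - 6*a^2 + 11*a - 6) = (a^2 + 2*a - 15)/(a^2 - 3*a + 2)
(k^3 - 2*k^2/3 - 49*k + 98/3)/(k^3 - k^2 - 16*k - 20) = (-k^3 + 2*k^2/3 + 49*k - 98/3)/(-k^3 + k^2 + 16*k + 20)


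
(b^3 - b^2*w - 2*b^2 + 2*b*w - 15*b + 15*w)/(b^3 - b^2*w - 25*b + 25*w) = (b + 3)/(b + 5)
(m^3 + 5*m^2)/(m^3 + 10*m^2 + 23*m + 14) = m^2*(m + 5)/(m^3 + 10*m^2 + 23*m + 14)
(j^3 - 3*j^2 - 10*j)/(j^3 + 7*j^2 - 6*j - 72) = j*(j^2 - 3*j - 10)/(j^3 + 7*j^2 - 6*j - 72)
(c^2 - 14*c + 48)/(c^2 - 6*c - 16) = (c - 6)/(c + 2)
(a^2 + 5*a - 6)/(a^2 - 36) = (a - 1)/(a - 6)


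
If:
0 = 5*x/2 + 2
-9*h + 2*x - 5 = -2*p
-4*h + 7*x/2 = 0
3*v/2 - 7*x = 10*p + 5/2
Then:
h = -7/10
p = 3/20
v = -16/15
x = -4/5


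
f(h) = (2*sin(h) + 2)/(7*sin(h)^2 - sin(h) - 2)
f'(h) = (-14*sin(h)*cos(h) + cos(h))*(2*sin(h) + 2)/(7*sin(h)^2 - sin(h) - 2)^2 + 2*cos(h)/(7*sin(h)^2 - sin(h) - 2) = 2*(-14*sin(h) + 7*cos(h)^2 - 8)*cos(h)/(-7*sin(h)^2 + sin(h) + 2)^2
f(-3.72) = -6.80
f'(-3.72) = 87.08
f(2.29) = 2.90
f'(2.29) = 13.95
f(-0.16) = -1.01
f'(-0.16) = 0.75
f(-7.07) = 0.26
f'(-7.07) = 1.55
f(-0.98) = 0.09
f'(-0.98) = 0.48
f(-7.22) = 0.12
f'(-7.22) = 0.61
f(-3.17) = -1.02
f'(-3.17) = 0.69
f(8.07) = 1.07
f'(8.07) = 0.67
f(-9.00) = -2.95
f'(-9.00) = -40.99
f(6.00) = -1.23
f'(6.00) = 3.30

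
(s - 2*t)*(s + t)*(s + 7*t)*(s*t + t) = s^4*t + 6*s^3*t^2 + s^3*t - 9*s^2*t^3 + 6*s^2*t^2 - 14*s*t^4 - 9*s*t^3 - 14*t^4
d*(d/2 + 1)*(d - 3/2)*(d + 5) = d^4/2 + 11*d^3/4 - d^2/4 - 15*d/2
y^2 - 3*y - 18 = (y - 6)*(y + 3)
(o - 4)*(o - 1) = o^2 - 5*o + 4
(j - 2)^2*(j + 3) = j^3 - j^2 - 8*j + 12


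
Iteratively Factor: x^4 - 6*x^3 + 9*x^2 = (x - 3)*(x^3 - 3*x^2) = (x - 3)^2*(x^2) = x*(x - 3)^2*(x)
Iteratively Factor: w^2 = (w)*(w)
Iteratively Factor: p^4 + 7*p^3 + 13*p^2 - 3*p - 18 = (p - 1)*(p^3 + 8*p^2 + 21*p + 18) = (p - 1)*(p + 3)*(p^2 + 5*p + 6) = (p - 1)*(p + 2)*(p + 3)*(p + 3)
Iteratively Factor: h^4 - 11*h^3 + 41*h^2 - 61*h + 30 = (h - 3)*(h^3 - 8*h^2 + 17*h - 10) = (h - 3)*(h - 1)*(h^2 - 7*h + 10) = (h - 5)*(h - 3)*(h - 1)*(h - 2)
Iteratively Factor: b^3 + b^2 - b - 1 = (b + 1)*(b^2 - 1) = (b + 1)^2*(b - 1)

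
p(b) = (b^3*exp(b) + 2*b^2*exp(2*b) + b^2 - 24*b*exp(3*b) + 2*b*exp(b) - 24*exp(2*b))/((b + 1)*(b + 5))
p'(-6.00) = 6.05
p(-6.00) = 7.09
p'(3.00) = -53876.56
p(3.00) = -18286.59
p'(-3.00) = 1.56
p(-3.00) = -1.84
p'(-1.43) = 2.50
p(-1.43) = 0.01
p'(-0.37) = -2.13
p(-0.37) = -3.02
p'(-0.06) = -6.89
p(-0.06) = -4.35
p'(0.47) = -31.78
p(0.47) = -13.01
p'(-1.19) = 12.73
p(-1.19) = 1.35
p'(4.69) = -7714587.14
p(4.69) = -2628605.54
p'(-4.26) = 11.04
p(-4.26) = -7.02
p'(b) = (b^3*exp(b) + 4*b^2*exp(2*b) + 3*b^2*exp(b) - 72*b*exp(3*b) + 4*b*exp(2*b) + 2*b*exp(b) + 2*b - 24*exp(3*b) - 48*exp(2*b) + 2*exp(b))/((b + 1)*(b + 5)) - (b^3*exp(b) + 2*b^2*exp(2*b) + b^2 - 24*b*exp(3*b) + 2*b*exp(b) - 24*exp(2*b))/((b + 1)*(b + 5)^2) - (b^3*exp(b) + 2*b^2*exp(2*b) + b^2 - 24*b*exp(3*b) + 2*b*exp(b) - 24*exp(2*b))/((b + 1)^2*(b + 5)) = (b^5*exp(b) + 4*b^4*exp(2*b) + 7*b^4*exp(b) - 72*b^3*exp(3*b) + 24*b^3*exp(2*b) + 19*b^3*exp(b) - 408*b^2*exp(3*b) - 16*b^2*exp(2*b) + 25*b^2*exp(b) + 6*b^2 - 360*b*exp(3*b) - 220*b*exp(2*b) + 10*b*exp(b) + 10*b - 120*exp(3*b) - 96*exp(2*b) + 10*exp(b))/(b^4 + 12*b^3 + 46*b^2 + 60*b + 25)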